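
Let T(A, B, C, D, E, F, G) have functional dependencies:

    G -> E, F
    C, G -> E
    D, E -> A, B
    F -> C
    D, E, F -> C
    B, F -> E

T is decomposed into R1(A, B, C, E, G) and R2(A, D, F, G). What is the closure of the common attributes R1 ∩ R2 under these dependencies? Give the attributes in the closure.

A, C, E, F, G

R1 ∩ R2 = {A, G}.
G → E, F applies, adding E, F
F → C applies, adding C
Closure: {A, C, E, F, G}.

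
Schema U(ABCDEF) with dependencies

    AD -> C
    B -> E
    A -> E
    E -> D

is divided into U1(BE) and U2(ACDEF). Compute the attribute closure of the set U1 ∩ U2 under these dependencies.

DE

U1 ∩ U2 = {E}.
E → D applies, adding D
Closure: {DE}.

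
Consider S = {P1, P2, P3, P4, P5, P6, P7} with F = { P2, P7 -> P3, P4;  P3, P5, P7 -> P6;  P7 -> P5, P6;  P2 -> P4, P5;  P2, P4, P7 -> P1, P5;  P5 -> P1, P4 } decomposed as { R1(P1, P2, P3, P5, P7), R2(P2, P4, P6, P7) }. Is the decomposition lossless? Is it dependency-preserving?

lossless but not dependency-preserving

Lossless test: (P2, P7)⁺ = {P1, P2, P3, P4, P5, P6, P7}, which contains all of one fragment — lossless.
Dependency preservation: the restricted closure of {P5} across the fragments never reaches {P1, P4}, so P5 → P1, P4 cannot be enforced without a join — not preserved.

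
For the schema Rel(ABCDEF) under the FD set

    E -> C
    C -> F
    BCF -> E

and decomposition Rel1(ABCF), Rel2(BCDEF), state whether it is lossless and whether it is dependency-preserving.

lossy but dependency-preserving

Lossless test: (BCF)⁺ = {BCEF}, which is a superkey of neither fragment — lossy.
Dependency preservation: every FD's attributes lie within a single fragment, so each can be enforced locally — preserved.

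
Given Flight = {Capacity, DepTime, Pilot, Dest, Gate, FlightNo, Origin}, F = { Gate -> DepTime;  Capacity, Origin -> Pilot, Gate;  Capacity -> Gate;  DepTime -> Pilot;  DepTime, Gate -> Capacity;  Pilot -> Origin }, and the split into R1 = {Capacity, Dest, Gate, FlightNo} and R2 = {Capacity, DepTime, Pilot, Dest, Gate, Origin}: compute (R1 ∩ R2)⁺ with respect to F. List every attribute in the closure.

Capacity, DepTime, Pilot, Dest, Gate, Origin

R1 ∩ R2 = {Capacity, Dest, Gate}.
Gate → DepTime applies, adding DepTime
DepTime → Pilot applies, adding Pilot
Pilot → Origin applies, adding Origin
Closure: {Capacity, DepTime, Pilot, Dest, Gate, Origin}.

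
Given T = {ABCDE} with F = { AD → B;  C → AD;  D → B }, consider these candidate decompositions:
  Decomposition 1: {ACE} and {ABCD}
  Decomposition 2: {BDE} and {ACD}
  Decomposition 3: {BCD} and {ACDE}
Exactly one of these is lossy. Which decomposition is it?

Decomposition 1: common = {AC}, closure = {ABCD} → lossless.
Decomposition 2: common = {D}, closure = {BD} → lossy.
Decomposition 3: common = {CD}, closure = {ABCD} → lossless.

Decomposition 2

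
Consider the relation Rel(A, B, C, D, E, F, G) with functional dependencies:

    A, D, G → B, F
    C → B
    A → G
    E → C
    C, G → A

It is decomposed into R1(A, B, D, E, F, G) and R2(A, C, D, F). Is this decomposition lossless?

Common attributes: R1 ∩ R2 = {A, D, F}.
Closure of {A, D, F}: A → G applies, adding G; A, D, G → B, F applies, adding B. So (A, D, F)⁺ = {A, B, D, F, G}.
The closure contains neither all of R1 = {A, B, D, E, F, G} nor all of R2 = {A, C, D, F}, so the common attributes are not a superkey of either fragment. The join is lossy.

No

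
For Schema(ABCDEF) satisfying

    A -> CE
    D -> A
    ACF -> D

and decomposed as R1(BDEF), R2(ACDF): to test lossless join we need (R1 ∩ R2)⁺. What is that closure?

ACDEF

R1 ∩ R2 = {DF}.
D → A applies, adding A
A → CE applies, adding CE
Closure: {ACDEF}.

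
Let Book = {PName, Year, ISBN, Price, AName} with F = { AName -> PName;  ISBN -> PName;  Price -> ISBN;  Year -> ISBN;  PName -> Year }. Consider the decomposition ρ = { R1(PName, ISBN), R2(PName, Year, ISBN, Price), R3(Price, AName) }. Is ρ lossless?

Yes

Chase test. Columns are PName, Year, ISBN, Price, AName; row i has aⱼ where attribute j ∈ Ri, else bᵢⱼ.
Initial tableau (one row per fragment):
  row 1: a1 b12 a3 b14 b15
  row 2: a1 a2 a3 a4 b25
  row 3: b31 b32 b33 a4 a5
Rows 2 and 3 agree on Price; apply Price→ISBN and equate their ISBN entries.
Rows 1 and 2 agree on PName; apply PName→Year and equate their Year entries.
Rows 1 and 3 agree on ISBN; apply ISBN→PName and equate their PName entries.
Rows 1 and 3 agree on PName; apply PName→Year and equate their Year entries.
Row 3 is now all distinguished symbols — the join is lossless.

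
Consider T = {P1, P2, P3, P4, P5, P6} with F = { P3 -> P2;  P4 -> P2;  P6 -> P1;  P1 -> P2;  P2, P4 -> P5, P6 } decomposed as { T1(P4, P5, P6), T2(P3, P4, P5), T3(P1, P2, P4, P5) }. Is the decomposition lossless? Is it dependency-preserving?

lossless but not dependency-preserving

Lossless test (chase): Rows 1 and 2 agree on P4; apply P4→P2 and equate their P2 entries. Rows 1 and 3 agree on P4; apply P4→P2 and equate their P2 entries. Rows 1 and 2 agree on P2, P4; apply P2, P4→P5, P6 and equate their P5, P6 entries. Rows 1 and 3 agree on P2, P4; apply P2, P4→P5, P6 and equate their P5, P6 entries. Rows 1 and 2 agree on P6; apply P6→P1 and equate their P1 entries. Rows 1 and 3 agree on P6; apply P6→P1 and equate their P1 entries. Row 2 is now all distinguished symbols — the join is lossless.
Dependency preservation: the restricted closure of {P3} across the fragments never reaches {P2}, so P3 → P2 cannot be enforced without a join — not preserved.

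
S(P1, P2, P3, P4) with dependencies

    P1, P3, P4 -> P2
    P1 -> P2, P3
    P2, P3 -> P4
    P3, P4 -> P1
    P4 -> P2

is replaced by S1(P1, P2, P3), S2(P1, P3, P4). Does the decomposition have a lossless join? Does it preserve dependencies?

lossless but not dependency-preserving

Lossless test: (P1, P3)⁺ = {P1, P2, P3, P4}, which contains all of one fragment — lossless.
Dependency preservation: the restricted closure of {P4} across the fragments never reaches {P2}, so P4 → P2 cannot be enforced without a join — not preserved.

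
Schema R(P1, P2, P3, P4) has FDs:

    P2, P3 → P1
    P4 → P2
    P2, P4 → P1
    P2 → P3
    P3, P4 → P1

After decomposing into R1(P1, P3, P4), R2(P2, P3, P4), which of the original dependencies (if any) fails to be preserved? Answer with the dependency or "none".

Check P2, P3 → P1: no single fragment contains all of {P1, P2, P3}, and the restricted closure of {P2, P3} across the fragments never reaches {P1}.
P4 → P2 is preserved.
P2, P4 → P1 is preserved.
P2 → P3 is preserved.
P3, P4 → P1 is preserved.

P2, P3 → P1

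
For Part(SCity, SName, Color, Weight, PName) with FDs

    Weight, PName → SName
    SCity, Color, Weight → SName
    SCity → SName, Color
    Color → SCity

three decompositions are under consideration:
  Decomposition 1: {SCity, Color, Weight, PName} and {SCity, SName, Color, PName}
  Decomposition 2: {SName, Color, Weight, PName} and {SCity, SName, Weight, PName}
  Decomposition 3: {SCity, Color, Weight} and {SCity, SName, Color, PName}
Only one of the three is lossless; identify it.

Decomposition 1: common = {SCity, Color, PName}, closure = {SCity, SName, Color, PName} → lossless.
Decomposition 2: common = {SName, Weight, PName}, closure = {SName, Weight, PName} → lossy.
Decomposition 3: common = {SCity, Color}, closure = {SCity, SName, Color} → lossy.

Decomposition 1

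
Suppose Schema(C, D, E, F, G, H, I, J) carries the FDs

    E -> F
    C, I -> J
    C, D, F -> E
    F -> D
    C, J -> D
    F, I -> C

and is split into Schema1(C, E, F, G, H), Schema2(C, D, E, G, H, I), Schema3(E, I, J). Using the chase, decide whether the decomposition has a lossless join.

Chase test. Columns are C, D, E, F, G, H, I, J; row i has aⱼ where attribute j ∈ Schemai, else bᵢⱼ.
Initial tableau (one row per fragment):
  row 1: a1 b12 a3 a4 a5 a6 b17 b18
  row 2: a1 a2 a3 b24 a5 a6 a7 b28
  row 3: b31 b32 a3 b34 b35 b36 a7 a8
Rows 1 and 2 agree on E; apply E→F and equate their F entries.
Rows 1 and 3 agree on E; apply E→F and equate their F entries.
Rows 1 and 2 agree on F; apply F→D and equate their D entries.
Rows 1 and 3 agree on F; apply F→D and equate their D entries.
Rows 2 and 3 agree on F, I; apply F, I→C and equate their C entries.
Rows 2 and 3 agree on C, I; apply C, I→J and equate their J entries.
Row 2 is now all distinguished symbols — the join is lossless.

Yes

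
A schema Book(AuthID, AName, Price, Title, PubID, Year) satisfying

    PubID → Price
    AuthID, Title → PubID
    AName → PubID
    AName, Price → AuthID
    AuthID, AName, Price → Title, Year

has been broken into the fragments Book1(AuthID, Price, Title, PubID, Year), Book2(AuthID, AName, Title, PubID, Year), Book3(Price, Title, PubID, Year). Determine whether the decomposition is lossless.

Yes

Chase test. Columns are AuthID, AName, Price, Title, PubID, Year; row i has aⱼ where attribute j ∈ Booki, else bᵢⱼ.
Initial tableau (one row per fragment):
  row 1: a1 b12 a3 a4 a5 a6
  row 2: a1 a2 b23 a4 a5 a6
  row 3: b31 b32 a3 a4 a5 a6
Rows 1 and 2 agree on PubID; apply PubID→Price and equate their Price entries.
Row 2 is now all distinguished symbols — the join is lossless.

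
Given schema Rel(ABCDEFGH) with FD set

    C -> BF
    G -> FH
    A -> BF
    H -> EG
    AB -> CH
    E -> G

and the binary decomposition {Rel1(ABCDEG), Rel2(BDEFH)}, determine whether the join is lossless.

Yes

Common attributes: Rel1 ∩ Rel2 = {BDE}.
Closure of {BDE}: E → G applies, adding G; G → FH applies, adding FH. So (BDE)⁺ = {BDEFGH}.
This closure contains every attribute of Rel2, so Rel1 ∩ Rel2 → Rel2. The join is lossless.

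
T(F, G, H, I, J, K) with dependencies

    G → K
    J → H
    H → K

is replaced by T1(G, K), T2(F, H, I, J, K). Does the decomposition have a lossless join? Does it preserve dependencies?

Lossless test: (K)⁺ = {K}, which is a superkey of neither fragment — lossy.
Dependency preservation: every FD's attributes lie within a single fragment, so each can be enforced locally — preserved.

lossy but dependency-preserving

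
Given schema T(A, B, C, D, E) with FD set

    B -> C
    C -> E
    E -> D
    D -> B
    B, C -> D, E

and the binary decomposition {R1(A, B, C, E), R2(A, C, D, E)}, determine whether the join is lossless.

Common attributes: R1 ∩ R2 = {A, C, E}.
Closure of {A, C, E}: E → D applies, adding D; D → B applies, adding B. So (A, C, E)⁺ = {A, B, C, D, E}.
This closure contains every attribute of R1, so R1 ∩ R2 → R1. The join is lossless.

Yes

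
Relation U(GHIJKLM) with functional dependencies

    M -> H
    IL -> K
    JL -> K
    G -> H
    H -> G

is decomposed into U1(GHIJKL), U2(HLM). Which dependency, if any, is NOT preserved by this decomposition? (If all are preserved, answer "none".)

none

M → H lies within U2.
IL → K lies within U1.
JL → K lies within U1.
G → H lies within U1.
H → G lies within U1.
Every dependency is enforceable on the fragments, so the decomposition is dependency-preserving.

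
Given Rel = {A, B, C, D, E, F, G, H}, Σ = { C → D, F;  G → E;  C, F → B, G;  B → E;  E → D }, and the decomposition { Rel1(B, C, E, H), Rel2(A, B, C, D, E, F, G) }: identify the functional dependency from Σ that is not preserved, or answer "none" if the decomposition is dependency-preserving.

C → D, F lies within Rel2.
G → E lies within Rel2.
C, F → B, G lies within Rel2.
B → E lies within Rel1.
E → D lies within Rel2.
Every dependency is enforceable on the fragments, so the decomposition is dependency-preserving.

none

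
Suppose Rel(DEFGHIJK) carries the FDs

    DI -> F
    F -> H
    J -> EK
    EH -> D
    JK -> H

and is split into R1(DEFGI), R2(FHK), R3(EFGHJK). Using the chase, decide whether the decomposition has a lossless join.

No

Chase test. Columns are DEFGHIJK; row i has aⱼ where attribute j ∈ Ri, else bᵢⱼ.
Initial tableau (one row per fragment):
  row 1: a1 a2 a3 a4 b15 a6 b17 b18
  row 2: b21 b22 a3 b24 a5 b26 b27 a8
  row 3: b31 a2 a3 a4 a5 b36 a7 a8
Rows 1 and 2 agree on F; apply F→H and equate their H entries.
Rows 1 and 3 agree on EH; apply EH→D and equate their D entries.
No row becomes fully distinguished — the join is lossy.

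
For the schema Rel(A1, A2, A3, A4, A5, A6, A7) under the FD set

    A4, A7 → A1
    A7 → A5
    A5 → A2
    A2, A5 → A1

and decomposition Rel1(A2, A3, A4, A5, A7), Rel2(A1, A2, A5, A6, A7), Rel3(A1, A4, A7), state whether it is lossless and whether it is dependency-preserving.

lossy but dependency-preserving

Lossless test (chase): Rows 1 and 3 agree on A4, A7; apply A4, A7→A1 and equate their A1 entries. Rows 1 and 3 agree on A7; apply A7→A5 and equate their A5 entries. Rows 1 and 3 agree on A5; apply A5→A2 and equate their A2 entries. No row becomes fully distinguished — the join is lossy.
Dependency preservation: every FD's attributes lie within a single fragment, so each can be enforced locally — preserved.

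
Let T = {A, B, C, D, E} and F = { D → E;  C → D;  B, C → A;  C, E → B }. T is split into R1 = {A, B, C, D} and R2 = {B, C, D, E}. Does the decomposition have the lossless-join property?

Yes

Common attributes: R1 ∩ R2 = {B, C, D}.
Closure of {B, C, D}: D → E applies, adding E; B, C → A applies, adding A. So (B, C, D)⁺ = {A, B, C, D, E}.
This closure contains every attribute of R1, so R1 ∩ R2 → R1. The join is lossless.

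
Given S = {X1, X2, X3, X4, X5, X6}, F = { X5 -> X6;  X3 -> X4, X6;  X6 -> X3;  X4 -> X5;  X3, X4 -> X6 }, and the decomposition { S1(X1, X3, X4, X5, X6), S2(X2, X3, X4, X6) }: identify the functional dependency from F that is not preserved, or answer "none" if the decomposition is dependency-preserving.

X5 → X6 lies within S1.
X3 → X4, X6 lies within S1.
X6 → X3 lies within S1.
X4 → X5 lies within S1.
X3, X4 → X6 lies within S1.
Every dependency is enforceable on the fragments, so the decomposition is dependency-preserving.

none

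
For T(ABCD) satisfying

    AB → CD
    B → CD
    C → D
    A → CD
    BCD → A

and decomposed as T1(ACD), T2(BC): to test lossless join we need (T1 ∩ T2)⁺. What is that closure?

CD

T1 ∩ T2 = {C}.
C → D applies, adding D
Closure: {CD}.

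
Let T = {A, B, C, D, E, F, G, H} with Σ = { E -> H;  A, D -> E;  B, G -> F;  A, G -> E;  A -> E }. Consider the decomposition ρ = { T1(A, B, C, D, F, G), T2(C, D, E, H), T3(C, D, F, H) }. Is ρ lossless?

Chase test. Columns are A, B, C, D, E, F, G, H; row i has aⱼ where attribute j ∈ Ti, else bᵢⱼ.
Initial tableau (one row per fragment):
  row 1: a1 a2 a3 a4 b15 a6 a7 b18
  row 2: b21 b22 a3 a4 a5 b26 b27 a8
  row 3: b31 b32 a3 a4 b35 a6 b37 a8
No row becomes fully distinguished — the join is lossy.

No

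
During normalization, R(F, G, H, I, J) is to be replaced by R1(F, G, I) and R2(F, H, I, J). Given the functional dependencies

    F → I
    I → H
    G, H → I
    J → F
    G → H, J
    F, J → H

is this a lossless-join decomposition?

No

Common attributes: R1 ∩ R2 = {F, I}.
Closure of {F, I}: I → H applies, adding H. So (F, I)⁺ = {F, H, I}.
The closure contains neither all of R1 = {F, G, I} nor all of R2 = {F, H, I, J}, so the common attributes are not a superkey of either fragment. The join is lossy.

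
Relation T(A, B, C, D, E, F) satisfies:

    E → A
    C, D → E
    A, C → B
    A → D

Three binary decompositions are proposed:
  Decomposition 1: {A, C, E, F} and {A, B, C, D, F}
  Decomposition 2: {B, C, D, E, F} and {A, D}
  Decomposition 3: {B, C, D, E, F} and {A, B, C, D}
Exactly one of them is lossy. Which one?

Decomposition 2

Decomposition 1: common = {A, C, F}, closure = {A, B, C, D, E, F} → lossless.
Decomposition 2: common = {D}, closure = {D} → lossy.
Decomposition 3: common = {B, C, D}, closure = {A, B, C, D, E} → lossless.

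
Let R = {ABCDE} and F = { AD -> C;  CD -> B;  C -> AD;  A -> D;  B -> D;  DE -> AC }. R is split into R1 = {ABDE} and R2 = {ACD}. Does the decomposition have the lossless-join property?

Yes

Common attributes: R1 ∩ R2 = {AD}.
Closure of {AD}: AD → C applies, adding C; CD → B applies, adding B. So (AD)⁺ = {ABCD}.
This closure contains every attribute of R2, so R1 ∩ R2 → R2. The join is lossless.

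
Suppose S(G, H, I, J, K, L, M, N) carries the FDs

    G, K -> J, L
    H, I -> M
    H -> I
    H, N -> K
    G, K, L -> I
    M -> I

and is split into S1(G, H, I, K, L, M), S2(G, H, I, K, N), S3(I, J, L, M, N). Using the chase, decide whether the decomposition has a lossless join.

No

Chase test. Columns are G, H, I, J, K, L, M, N; row i has aⱼ where attribute j ∈ Si, else bᵢⱼ.
Initial tableau (one row per fragment):
  row 1: a1 a2 a3 b14 a5 a6 a7 b18
  row 2: a1 a2 a3 b24 a5 b26 b27 a8
  row 3: b31 b32 a3 a4 b35 a6 a7 a8
Rows 1 and 2 agree on G, K; apply G, K→J, L and equate their J, L entries.
Rows 1 and 2 agree on H, I; apply H, I→M and equate their M entries.
No row becomes fully distinguished — the join is lossy.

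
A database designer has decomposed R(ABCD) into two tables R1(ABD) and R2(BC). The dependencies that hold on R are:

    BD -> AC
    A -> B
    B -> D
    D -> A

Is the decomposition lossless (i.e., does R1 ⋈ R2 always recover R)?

Yes

Common attributes: R1 ∩ R2 = {B}.
Closure of {B}: B → D applies, adding D; D → A applies, adding A; BD → AC applies, adding C. So (B)⁺ = {ABCD}.
This closure contains every attribute of R1, so R1 ∩ R2 → R1. The join is lossless.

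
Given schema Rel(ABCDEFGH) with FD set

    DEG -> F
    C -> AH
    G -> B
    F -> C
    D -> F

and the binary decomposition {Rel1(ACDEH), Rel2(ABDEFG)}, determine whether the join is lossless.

Common attributes: Rel1 ∩ Rel2 = {ADE}.
Closure of {ADE}: D → F applies, adding F; F → C applies, adding C; C → AH applies, adding H. So (ADE)⁺ = {ACDEFH}.
This closure contains every attribute of Rel1, so Rel1 ∩ Rel2 → Rel1. The join is lossless.

Yes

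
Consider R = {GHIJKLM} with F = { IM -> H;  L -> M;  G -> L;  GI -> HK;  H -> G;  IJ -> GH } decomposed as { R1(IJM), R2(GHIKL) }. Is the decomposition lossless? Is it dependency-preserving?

Lossless test: (I)⁺ = {I}, which is a superkey of neither fragment — lossy.
Dependency preservation: the restricted closure of {IM} across the fragments never reaches {H}, so IM → H cannot be enforced without a join — not preserved.

lossy and not dependency-preserving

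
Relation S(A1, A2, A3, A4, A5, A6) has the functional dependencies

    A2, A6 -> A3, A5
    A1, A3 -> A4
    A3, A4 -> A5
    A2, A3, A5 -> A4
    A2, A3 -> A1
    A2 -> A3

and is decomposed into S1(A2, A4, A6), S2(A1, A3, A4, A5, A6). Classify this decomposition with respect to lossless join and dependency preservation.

lossy and not dependency-preserving

Lossless test: (A4, A6)⁺ = {A4, A6}, which is a superkey of neither fragment — lossy.
Dependency preservation: the restricted closure of {A2, A6} across the fragments never reaches {A3, A5}, so A2, A6 → A3, A5 cannot be enforced without a join — not preserved.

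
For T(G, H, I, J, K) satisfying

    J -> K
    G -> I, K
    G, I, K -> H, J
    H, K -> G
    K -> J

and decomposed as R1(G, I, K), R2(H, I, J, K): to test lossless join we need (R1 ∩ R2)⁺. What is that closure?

I, J, K

R1 ∩ R2 = {I, K}.
K → J applies, adding J
Closure: {I, J, K}.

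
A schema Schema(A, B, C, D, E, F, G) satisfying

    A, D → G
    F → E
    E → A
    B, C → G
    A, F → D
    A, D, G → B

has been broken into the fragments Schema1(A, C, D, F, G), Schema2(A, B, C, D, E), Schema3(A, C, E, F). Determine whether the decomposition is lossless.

Yes

Chase test. Columns are A, B, C, D, E, F, G; row i has aⱼ where attribute j ∈ Schemai, else bᵢⱼ.
Initial tableau (one row per fragment):
  row 1: a1 b12 a3 a4 b15 a6 a7
  row 2: a1 a2 a3 a4 a5 b26 b27
  row 3: a1 b32 a3 b34 a5 a6 b37
Rows 1 and 2 agree on A, D; apply A, D→G and equate their G entries.
Rows 1 and 3 agree on F; apply F→E and equate their E entries.
Rows 1 and 3 agree on A, F; apply A, F→D and equate their D entries.
Rows 1 and 2 agree on A, D, G; apply A, D, G→B and equate their B entries.
Rows 1 and 3 agree on A, D; apply A, D→G and equate their G entries.
Rows 1 and 3 agree on A, D, G; apply A, D, G→B and equate their B entries.
Row 1 is now all distinguished symbols — the join is lossless.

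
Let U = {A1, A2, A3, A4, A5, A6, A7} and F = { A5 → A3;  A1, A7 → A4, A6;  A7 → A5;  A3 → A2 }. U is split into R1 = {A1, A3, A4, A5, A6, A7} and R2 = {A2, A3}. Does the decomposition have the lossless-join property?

Yes

Common attributes: R1 ∩ R2 = {A3}.
Closure of {A3}: A3 → A2 applies, adding A2. So (A3)⁺ = {A2, A3}.
This closure contains every attribute of R2, so R1 ∩ R2 → R2. The join is lossless.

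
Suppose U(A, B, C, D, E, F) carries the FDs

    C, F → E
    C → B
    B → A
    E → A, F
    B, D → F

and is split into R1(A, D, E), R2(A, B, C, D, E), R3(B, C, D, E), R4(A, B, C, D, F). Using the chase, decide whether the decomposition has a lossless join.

Chase test. Columns are A, B, C, D, E, F; row i has aⱼ where attribute j ∈ Ri, else bᵢⱼ.
Initial tableau (one row per fragment):
  row 1: a1 b12 b13 a4 a5 b16
  row 2: a1 a2 a3 a4 a5 b26
  row 3: b31 a2 a3 a4 a5 b36
  row 4: a1 a2 a3 a4 b45 a6
Rows 2 and 3 agree on B; apply B→A and equate their A entries.
Rows 1 and 2 agree on E; apply E→A, F and equate their A, F entries.
Rows 1 and 3 agree on E; apply E→A, F and equate their A, F entries.
Rows 2 and 4 agree on B, D; apply B, D→F and equate their F entries.
Rows 2 and 4 agree on C, F; apply C, F→E and equate their E entries.
Row 2 is now all distinguished symbols — the join is lossless.

Yes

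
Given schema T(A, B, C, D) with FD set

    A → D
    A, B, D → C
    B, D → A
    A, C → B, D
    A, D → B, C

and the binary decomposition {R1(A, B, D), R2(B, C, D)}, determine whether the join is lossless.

Common attributes: R1 ∩ R2 = {B, D}.
Closure of {B, D}: B, D → A applies, adding A; A, D → B, C applies, adding C. So (B, D)⁺ = {A, B, C, D}.
This closure contains every attribute of R1, so R1 ∩ R2 → R1. The join is lossless.

Yes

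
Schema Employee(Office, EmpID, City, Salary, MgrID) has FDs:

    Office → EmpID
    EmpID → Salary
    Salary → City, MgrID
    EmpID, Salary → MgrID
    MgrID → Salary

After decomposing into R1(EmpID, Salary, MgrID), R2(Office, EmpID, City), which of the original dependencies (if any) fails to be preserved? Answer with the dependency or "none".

Salary → City, MgrID

Check Salary → City, MgrID: no single fragment contains all of {City, Salary, MgrID}, and the restricted closure of {Salary} across the fragments never reaches {City, MgrID}.
Office → EmpID is preserved.
EmpID → Salary is preserved.
EmpID, Salary → MgrID is preserved.
MgrID → Salary is preserved.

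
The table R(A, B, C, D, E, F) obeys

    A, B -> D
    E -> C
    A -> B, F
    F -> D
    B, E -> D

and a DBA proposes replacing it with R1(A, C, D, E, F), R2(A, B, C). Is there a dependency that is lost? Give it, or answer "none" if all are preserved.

Check B, E → D: no single fragment contains all of {B, D, E}, and the restricted closure of {B, E} across the fragments never reaches {D}.
A, B → D is preserved.
E → C is preserved.
A → B, F is preserved.
F → D is preserved.

B, E -> D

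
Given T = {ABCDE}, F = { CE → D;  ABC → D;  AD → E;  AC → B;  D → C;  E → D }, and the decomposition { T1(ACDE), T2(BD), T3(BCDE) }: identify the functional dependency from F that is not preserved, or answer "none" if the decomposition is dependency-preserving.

Check AC → B: no single fragment contains all of {ABC}, and the restricted closure of {AC} across the fragments never reaches {B}.
CE → D is preserved.
ABC → D is preserved.
AD → E is preserved.
D → C is preserved.
E → D is preserved.

AC → B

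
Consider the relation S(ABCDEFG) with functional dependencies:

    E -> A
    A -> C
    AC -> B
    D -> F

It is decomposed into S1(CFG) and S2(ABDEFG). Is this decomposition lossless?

Common attributes: S1 ∩ S2 = {FG}.
No dependency enlarges {FG}, so (FG)⁺ = {FG}.
The closure contains neither all of S1 = {CFG} nor all of S2 = {ABDEFG}, so the common attributes are not a superkey of either fragment. The join is lossy.

No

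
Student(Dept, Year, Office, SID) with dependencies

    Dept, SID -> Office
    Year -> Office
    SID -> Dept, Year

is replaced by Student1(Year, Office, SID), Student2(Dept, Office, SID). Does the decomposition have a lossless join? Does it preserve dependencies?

Lossless test: (Office, SID)⁺ = {Dept, Year, Office, SID}, which contains all of one fragment — lossless.
Dependency preservation: SID → Dept, Year is not contained in any single fragment, but the restricted closure of its left-hand side across the fragments still reaches the right-hand side; the remaining FDs each lie inside some fragment. All dependencies are preserved.

lossless and dependency-preserving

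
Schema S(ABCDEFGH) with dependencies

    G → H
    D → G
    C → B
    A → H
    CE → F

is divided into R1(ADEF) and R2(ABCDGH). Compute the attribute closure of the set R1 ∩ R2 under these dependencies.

ADGH

R1 ∩ R2 = {AD}.
D → G applies, adding G
A → H applies, adding H
Closure: {ADGH}.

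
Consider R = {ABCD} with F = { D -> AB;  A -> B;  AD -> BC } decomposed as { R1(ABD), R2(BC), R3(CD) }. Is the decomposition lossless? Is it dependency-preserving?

Lossless test (chase): Rows 1 and 3 agree on D; apply D→AB and equate their AB entries. Rows 1 and 3 agree on AD; apply AD→BC and equate their BC entries. Row 1 is now all distinguished symbols — the join is lossless.
Dependency preservation: AD → BC is not contained in any single fragment, but the restricted closure of its left-hand side across the fragments still reaches the right-hand side; the remaining FDs each lie inside some fragment. All dependencies are preserved.

lossless and dependency-preserving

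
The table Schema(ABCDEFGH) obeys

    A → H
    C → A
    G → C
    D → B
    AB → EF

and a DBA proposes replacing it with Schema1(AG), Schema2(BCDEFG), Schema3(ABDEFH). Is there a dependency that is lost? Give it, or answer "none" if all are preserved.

C → A

Check C → A: no single fragment contains all of {AC}, and the restricted closure of {C} across the fragments never reaches {A}.
A → H is preserved.
G → C is preserved.
D → B is preserved.
AB → EF is preserved.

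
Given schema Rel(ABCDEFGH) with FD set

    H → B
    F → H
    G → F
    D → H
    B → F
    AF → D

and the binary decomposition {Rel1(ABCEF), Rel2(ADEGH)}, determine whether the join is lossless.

Common attributes: Rel1 ∩ Rel2 = {AE}.
No dependency enlarges {AE}, so (AE)⁺ = {AE}.
The closure contains neither all of Rel1 = {ABCEF} nor all of Rel2 = {ADEGH}, so the common attributes are not a superkey of either fragment. The join is lossy.

No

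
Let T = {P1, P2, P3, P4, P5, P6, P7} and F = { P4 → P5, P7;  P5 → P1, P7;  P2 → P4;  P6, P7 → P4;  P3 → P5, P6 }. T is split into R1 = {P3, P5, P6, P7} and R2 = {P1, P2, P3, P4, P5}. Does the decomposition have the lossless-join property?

Yes

Common attributes: R1 ∩ R2 = {P3, P5}.
Closure of {P3, P5}: P5 → P1, P7 applies, adding P1, P7; P3 → P5, P6 applies, adding P6; P6, P7 → P4 applies, adding P4. So (P3, P5)⁺ = {P1, P3, P4, P5, P6, P7}.
This closure contains every attribute of R1, so R1 ∩ R2 → R1. The join is lossless.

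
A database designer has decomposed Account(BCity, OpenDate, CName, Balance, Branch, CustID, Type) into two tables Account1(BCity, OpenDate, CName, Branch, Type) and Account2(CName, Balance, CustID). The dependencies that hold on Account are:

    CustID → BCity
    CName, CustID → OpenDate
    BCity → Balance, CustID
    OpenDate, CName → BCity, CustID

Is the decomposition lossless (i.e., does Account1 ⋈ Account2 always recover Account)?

Common attributes: Account1 ∩ Account2 = {CName}.
No dependency enlarges {CName}, so (CName)⁺ = {CName}.
The closure contains neither all of Account1 = {BCity, OpenDate, CName, Branch, Type} nor all of Account2 = {CName, Balance, CustID}, so the common attributes are not a superkey of either fragment. The join is lossy.

No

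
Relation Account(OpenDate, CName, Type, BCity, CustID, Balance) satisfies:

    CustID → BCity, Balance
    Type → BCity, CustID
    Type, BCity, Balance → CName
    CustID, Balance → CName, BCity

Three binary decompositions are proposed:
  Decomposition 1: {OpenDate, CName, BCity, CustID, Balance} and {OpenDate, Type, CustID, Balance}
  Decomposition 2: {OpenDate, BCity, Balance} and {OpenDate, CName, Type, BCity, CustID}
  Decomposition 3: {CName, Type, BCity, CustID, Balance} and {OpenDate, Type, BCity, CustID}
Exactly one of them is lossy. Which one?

Decomposition 1: common = {OpenDate, CustID, Balance}, closure = {OpenDate, CName, BCity, CustID, Balance} → lossless.
Decomposition 2: common = {OpenDate, BCity}, closure = {OpenDate, BCity} → lossy.
Decomposition 3: common = {Type, BCity, CustID}, closure = {CName, Type, BCity, CustID, Balance} → lossless.

Decomposition 2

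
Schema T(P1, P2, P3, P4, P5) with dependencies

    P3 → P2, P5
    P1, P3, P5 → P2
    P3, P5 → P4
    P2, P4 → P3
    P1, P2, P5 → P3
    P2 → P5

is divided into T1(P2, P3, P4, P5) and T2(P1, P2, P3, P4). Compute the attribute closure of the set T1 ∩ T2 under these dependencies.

T1 ∩ T2 = {P2, P3, P4}.
P3 → P2, P5 applies, adding P5
Closure: {P2, P3, P4, P5}.

P2, P3, P4, P5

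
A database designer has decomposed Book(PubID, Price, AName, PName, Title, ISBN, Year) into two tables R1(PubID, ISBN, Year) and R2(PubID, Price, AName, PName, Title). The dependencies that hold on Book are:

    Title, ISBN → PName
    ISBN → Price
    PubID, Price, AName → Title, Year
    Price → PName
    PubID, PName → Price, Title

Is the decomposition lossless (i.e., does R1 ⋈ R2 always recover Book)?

No

Common attributes: R1 ∩ R2 = {PubID}.
No dependency enlarges {PubID}, so (PubID)⁺ = {PubID}.
The closure contains neither all of R1 = {PubID, ISBN, Year} nor all of R2 = {PubID, Price, AName, PName, Title}, so the common attributes are not a superkey of either fragment. The join is lossy.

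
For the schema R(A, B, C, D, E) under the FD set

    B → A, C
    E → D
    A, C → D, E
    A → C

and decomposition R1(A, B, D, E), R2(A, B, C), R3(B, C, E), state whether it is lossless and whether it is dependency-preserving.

lossless and dependency-preserving

Lossless test (chase): Rows 1 and 2 agree on B; apply B→A, C and equate their A, C entries. Rows 1 and 3 agree on B; apply B→A, C and equate their A, C entries. Rows 1 and 3 agree on E; apply E→D and equate their D entries. Rows 1 and 2 agree on A, C; apply A, C→D, E and equate their D, E entries. Row 1 is now all distinguished symbols — the join is lossless.
Dependency preservation: A, C → D, E is not contained in any single fragment, but the restricted closure of its left-hand side across the fragments still reaches the right-hand side; the remaining FDs each lie inside some fragment. All dependencies are preserved.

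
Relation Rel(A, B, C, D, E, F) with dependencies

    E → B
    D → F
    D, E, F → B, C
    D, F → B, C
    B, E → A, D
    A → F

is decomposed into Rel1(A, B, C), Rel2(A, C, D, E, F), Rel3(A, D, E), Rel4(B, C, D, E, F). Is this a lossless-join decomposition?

Chase test. Columns are A, B, C, D, E, F; row i has aⱼ where attribute j ∈ Reli, else bᵢⱼ.
Initial tableau (one row per fragment):
  row 1: a1 a2 a3 b14 b15 b16
  row 2: a1 b22 a3 a4 a5 a6
  row 3: a1 b32 b33 a4 a5 b36
  row 4: b41 a2 a3 a4 a5 a6
Rows 2 and 3 agree on E; apply E→B and equate their B entries.
Rows 2 and 4 agree on E; apply E→B and equate their B entries.
Rows 2 and 3 agree on D; apply D→F and equate their F entries.
Rows 2 and 3 agree on D, E, F; apply D, E, F→B, C and equate their B, C entries.
Rows 2 and 4 agree on B, E; apply B, E→A, D and equate their A, D entries.
Rows 1 and 2 agree on A; apply A→F and equate their F entries.
Row 2 is now all distinguished symbols — the join is lossless.

Yes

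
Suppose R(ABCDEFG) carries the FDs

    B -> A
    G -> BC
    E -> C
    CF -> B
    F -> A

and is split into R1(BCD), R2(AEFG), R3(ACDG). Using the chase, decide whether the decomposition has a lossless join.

Chase test. Columns are ABCDEFG; row i has aⱼ where attribute j ∈ Ri, else bᵢⱼ.
Initial tableau (one row per fragment):
  row 1: b11 a2 a3 a4 b15 b16 b17
  row 2: a1 b22 b23 b24 a5 a6 a7
  row 3: a1 b32 a3 a4 b35 b36 a7
Rows 2 and 3 agree on G; apply G→BC and equate their BC entries.
No row becomes fully distinguished — the join is lossy.

No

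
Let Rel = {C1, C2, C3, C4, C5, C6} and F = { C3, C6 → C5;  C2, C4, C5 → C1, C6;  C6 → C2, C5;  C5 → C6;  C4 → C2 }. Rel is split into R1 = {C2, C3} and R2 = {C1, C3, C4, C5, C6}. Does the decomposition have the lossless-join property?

No

Common attributes: R1 ∩ R2 = {C3}.
No dependency enlarges {C3}, so (C3)⁺ = {C3}.
The closure contains neither all of R1 = {C2, C3} nor all of R2 = {C1, C3, C4, C5, C6}, so the common attributes are not a superkey of either fragment. The join is lossy.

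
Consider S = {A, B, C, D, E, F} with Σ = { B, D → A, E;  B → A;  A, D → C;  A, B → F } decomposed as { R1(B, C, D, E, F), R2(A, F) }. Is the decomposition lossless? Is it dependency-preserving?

lossy and not dependency-preserving

Lossless test: (F)⁺ = {F}, which is a superkey of neither fragment — lossy.
Dependency preservation: the restricted closure of {B, D} across the fragments never reaches {A, E}, so B, D → A, E cannot be enforced without a join — not preserved.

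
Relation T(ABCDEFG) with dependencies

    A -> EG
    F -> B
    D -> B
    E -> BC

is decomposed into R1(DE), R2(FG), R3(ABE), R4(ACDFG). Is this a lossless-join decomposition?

Chase test. Columns are ABCDEFG; row i has aⱼ where attribute j ∈ Ri, else bᵢⱼ.
Initial tableau (one row per fragment):
  row 1: b11 b12 b13 a4 a5 b16 b17
  row 2: b21 b22 b23 b24 b25 a6 a7
  row 3: a1 a2 b33 b34 a5 b36 b37
  row 4: a1 b42 a3 a4 b45 a6 a7
Rows 3 and 4 agree on A; apply A→EG and equate their EG entries.
Rows 2 and 4 agree on F; apply F→B and equate their B entries.
Rows 1 and 4 agree on D; apply D→B and equate their B entries.
Rows 1 and 3 agree on E; apply E→BC and equate their BC entries.
Rows 1 and 4 agree on E; apply E→BC and equate their BC entries.
Row 4 is now all distinguished symbols — the join is lossless.

Yes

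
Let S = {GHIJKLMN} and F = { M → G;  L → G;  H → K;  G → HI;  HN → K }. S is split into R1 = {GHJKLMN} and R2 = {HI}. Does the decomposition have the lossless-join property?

No

Common attributes: R1 ∩ R2 = {H}.
Closure of {H}: H → K applies, adding K. So (H)⁺ = {HK}.
The closure contains neither all of R1 = {GHJKLMN} nor all of R2 = {HI}, so the common attributes are not a superkey of either fragment. The join is lossy.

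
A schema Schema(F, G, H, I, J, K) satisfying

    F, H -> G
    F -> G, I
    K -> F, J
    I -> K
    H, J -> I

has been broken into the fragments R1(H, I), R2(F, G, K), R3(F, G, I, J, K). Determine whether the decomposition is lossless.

Chase test. Columns are F, G, H, I, J, K; row i has aⱼ where attribute j ∈ Ri, else bᵢⱼ.
Initial tableau (one row per fragment):
  row 1: b11 b12 a3 a4 b15 b16
  row 2: a1 a2 b23 b24 b25 a6
  row 3: a1 a2 b33 a4 a5 a6
Rows 2 and 3 agree on F; apply F→G, I and equate their G, I entries.
Rows 2 and 3 agree on K; apply K→F, J and equate their F, J entries.
Rows 1 and 2 agree on I; apply I→K and equate their K entries.
Rows 1 and 2 agree on K; apply K→F, J and equate their F, J entries.
Rows 1 and 2 agree on F; apply F→G, I and equate their G, I entries.
Row 1 is now all distinguished symbols — the join is lossless.

Yes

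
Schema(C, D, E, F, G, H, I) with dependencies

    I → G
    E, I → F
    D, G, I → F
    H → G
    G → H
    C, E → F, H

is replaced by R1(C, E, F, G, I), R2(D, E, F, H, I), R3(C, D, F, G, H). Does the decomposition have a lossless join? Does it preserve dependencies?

lossy but dependency-preserving

Lossless test (chase): Rows 1 and 2 agree on I; apply I→G and equate their G entries. Rows 1 and 2 agree on G; apply G→H and equate their H entries. No row becomes fully distinguished — the join is lossy.
Dependency preservation: D, G, I → F; C, E → F, H are not contained in any single fragment, but the restricted closure of each left-hand side across the fragments still reaches the right-hand side; the remaining FDs each lie inside some fragment. All dependencies are preserved.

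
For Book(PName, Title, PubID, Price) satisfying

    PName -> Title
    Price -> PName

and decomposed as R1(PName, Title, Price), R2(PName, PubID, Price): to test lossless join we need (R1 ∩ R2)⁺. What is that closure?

R1 ∩ R2 = {PName, Price}.
PName → Title applies, adding Title
Closure: {PName, Title, Price}.

PName, Title, Price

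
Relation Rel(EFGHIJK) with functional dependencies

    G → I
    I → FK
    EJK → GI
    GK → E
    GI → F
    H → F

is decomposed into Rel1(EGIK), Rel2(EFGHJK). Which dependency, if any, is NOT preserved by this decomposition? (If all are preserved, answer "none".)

Check I → FK: no single fragment contains all of {FIK}, and the restricted closure of {I} across the fragments never reaches {FK}.
G → I is preserved.
EJK → GI is preserved.
GK → E is preserved.
GI → F is preserved.
H → F is preserved.

I → FK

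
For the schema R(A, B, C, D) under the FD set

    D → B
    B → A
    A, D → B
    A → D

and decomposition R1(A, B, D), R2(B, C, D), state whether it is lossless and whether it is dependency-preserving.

lossless and dependency-preserving

Lossless test: (B, D)⁺ = {A, B, D}, which contains all of one fragment — lossless.
Dependency preservation: every FD's attributes lie within a single fragment, so each can be enforced locally — preserved.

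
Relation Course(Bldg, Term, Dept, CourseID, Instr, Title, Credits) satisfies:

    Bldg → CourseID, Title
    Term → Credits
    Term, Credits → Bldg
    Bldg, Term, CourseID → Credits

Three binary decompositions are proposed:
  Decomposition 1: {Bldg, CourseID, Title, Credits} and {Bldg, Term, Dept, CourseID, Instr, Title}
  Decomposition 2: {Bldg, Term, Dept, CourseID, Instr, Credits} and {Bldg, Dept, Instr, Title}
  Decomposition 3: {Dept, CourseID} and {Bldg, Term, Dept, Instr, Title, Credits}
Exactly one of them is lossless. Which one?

Decomposition 1: common = {Bldg, CourseID, Title}, closure = {Bldg, CourseID, Title} → lossy.
Decomposition 2: common = {Bldg, Dept, Instr}, closure = {Bldg, Dept, CourseID, Instr, Title} → lossless.
Decomposition 3: common = {Dept}, closure = {Dept} → lossy.

Decomposition 2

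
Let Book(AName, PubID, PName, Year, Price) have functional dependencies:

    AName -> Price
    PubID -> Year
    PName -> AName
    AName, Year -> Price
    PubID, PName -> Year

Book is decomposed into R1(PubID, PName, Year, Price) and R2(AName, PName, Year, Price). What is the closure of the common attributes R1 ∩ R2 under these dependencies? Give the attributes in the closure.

AName, PName, Year, Price

R1 ∩ R2 = {PName, Year, Price}.
PName → AName applies, adding AName
Closure: {AName, PName, Year, Price}.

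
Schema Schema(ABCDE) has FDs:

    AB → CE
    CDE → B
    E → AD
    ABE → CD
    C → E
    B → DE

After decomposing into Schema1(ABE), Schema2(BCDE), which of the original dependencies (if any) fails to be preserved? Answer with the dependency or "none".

AB → CE: restricted closure across fragments reaches CE.
CDE → B lies within Schema2.
E → AD: restricted closure across fragments reaches AD.
ABE → CD: restricted closure across fragments reaches CD.
C → E lies within Schema2.
B → DE lies within Schema2.
Every dependency is enforceable on the fragments, so the decomposition is dependency-preserving.

none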